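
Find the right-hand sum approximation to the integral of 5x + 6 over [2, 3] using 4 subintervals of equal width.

Δx = (3 − 2)/4 = 0.25.
Right endpoints: 2.25, 2.5, 2.75, 3.
f(2.25) = 17.25, f(2.5) = 18.5, f(2.75) = 19.75, f(3) = 21.
Sum = Δx · [f(2.25) + f(2.5) + f(2.75) + f(3)].
Sum = 19.125.

19.125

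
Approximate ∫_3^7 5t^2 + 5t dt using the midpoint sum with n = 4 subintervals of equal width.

Δt = (7 − 3)/4 = 1.
Midpoints: 3.5, 4.5, 5.5, 6.5.
f(3.5) = 78.75, f(4.5) = 123.75, f(5.5) = 178.75, f(6.5) = 243.75.
Sum = Δt · [f(3.5) + f(4.5) + f(5.5) + f(6.5)].
Sum = 625.

625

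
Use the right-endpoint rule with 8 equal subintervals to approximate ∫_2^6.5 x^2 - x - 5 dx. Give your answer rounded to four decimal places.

56.9795

Δx = (6.5 − 2)/8 = 0.5625.
Right endpoints: 2.5625, 3.125, 3.6875, 4.25, 4.8125, 5.375, 5.9375, 6.5.
f(2.5625) = -0.99609375, f(3.125) = 1.640625, f(3.6875) = 4.91015625, f(4.25) = 8.8125, f(4.8125) = 13.34765625, f(5.375) = 18.515625, f(5.9375) = 24.31640625, f(6.5) = 30.75.
Sum = Δx · [f(2.5625) + f(3.125) + f(3.6875) + ...].
Sum ≈ 56.9795.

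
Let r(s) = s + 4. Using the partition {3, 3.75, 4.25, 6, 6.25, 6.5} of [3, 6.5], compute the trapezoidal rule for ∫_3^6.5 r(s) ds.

30.625

Subinterval widths: 0.75, 0.5, 1.75, 0.25, 0.25.
r(3) = 7, r(3.75) = 7.75, r(4.25) = 8.25, r(6) = 10, r(6.25) = 10.25, r(6.5) = 10.5.
On each subinterval the trapezoid contributes (Δs_i/2)·[r(s_{i-1}) + r(s_i)].
Sum = 30.625.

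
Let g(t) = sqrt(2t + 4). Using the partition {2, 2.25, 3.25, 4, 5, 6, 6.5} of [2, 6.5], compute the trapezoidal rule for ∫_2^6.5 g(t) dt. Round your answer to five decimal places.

15.81457

Subinterval widths: 0.25, 1, 0.75, 1, 1, 0.5.
g(2) ≈ 2.82843, g(2.25) ≈ 2.91548, g(3.25) ≈ 3.24037, g(4) ≈ 3.46410, g(5) ≈ 3.74166, g(6) ≈ 4.00000, g(6.5) ≈ 4.12311.
On each subinterval the trapezoid contributes (Δt_i/2)·[g(t_{i-1}) + g(t_i)].
Sum ≈ 15.81457.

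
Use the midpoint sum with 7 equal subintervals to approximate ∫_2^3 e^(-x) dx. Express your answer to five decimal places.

0.08548

Δx = (3 − 2)/7 = 1/7.
Midpoints: 29/14, 31/14, 33/14, 2.5, 37/14, 39/14, 41/14.
f(29/14) ≈ 0.12601, f(31/14) ≈ 0.10923, f(33/14) ≈ 0.09469, f(2.5) ≈ 0.08208, f(37/14) ≈ 0.07116, f(39/14) ≈ 0.06169, f(41/14) ≈ 0.05347.
Sum = Δx · [f(29/14) + f(31/14) + f(33/14) + ...].
Sum ≈ 0.08548.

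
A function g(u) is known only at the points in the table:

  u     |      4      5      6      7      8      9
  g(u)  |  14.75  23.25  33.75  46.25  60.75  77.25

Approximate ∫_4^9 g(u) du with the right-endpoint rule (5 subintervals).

Δu = 1.
Sum = 1·[23.25 + 33.75 + 46.25 + 60.75 + 77.25] = 241.25.

241.25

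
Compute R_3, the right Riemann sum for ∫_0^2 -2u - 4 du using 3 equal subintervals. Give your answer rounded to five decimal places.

Δu = (2 − 0)/3 = 2/3.
Right endpoints: 2/3, 4/3, 2.
f(2/3) = -16/3, f(4/3) = -20/3, f(2) = -8.
Sum = Δu · [f(2/3) + f(4/3) + f(2)].
Sum ≈ -13.33333.

-13.33333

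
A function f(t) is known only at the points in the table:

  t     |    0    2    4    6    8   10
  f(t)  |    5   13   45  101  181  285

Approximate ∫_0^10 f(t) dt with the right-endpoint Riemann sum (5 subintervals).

Δt = 2.
Sum = 2·[13 + 45 + 101 + 181 + 285] = 1250.

1250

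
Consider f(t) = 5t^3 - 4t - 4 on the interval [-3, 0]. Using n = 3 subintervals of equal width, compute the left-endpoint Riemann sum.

Δt = (0 − (-3))/3 = 1.
Left endpoints: -3, -2, -1.
f(-3) = -127, f(-2) = -36, f(-1) = -5.
Sum = Δt · [f(-3) + f(-2) + f(-1)].
Sum = -168.

-168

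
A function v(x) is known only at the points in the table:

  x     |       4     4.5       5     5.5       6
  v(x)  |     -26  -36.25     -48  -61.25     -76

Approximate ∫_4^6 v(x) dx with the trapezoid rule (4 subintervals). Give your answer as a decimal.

Δx = 0.5.
T_4 = (0.5/2)·[(-26) + 2·(-36.25) + 2·(-48) + 2·(-61.25) + (-76)] = -98.25.

-98.25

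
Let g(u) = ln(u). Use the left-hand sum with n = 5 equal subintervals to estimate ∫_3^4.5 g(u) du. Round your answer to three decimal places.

1.911

Δu = (4.5 − 3)/5 = 0.3.
Left endpoints: 3, 3.3, 3.6, 3.9, 4.2.
g(3) ≈ 1.099, g(3.3) ≈ 1.194, g(3.6) ≈ 1.281, g(3.9) ≈ 1.361, g(4.2) ≈ 1.435.
Sum = Δu · [g(3) + g(3.3) + g(3.6) + g(3.9) + g(4.2)].
Sum ≈ 1.911.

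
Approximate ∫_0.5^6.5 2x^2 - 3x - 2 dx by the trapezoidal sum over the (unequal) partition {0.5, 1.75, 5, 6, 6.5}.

Subinterval widths: 1.25, 3.25, 1, 0.5.
f(0.5) = -3, f(1.75) = -1.125, f(5) = 33, f(6) = 52, f(6.5) = 63.
On each subinterval the trapezoid contributes (Δx_i/2)·[f(x_{i-1}) + f(x_i)].
Sum = 120.46875.

120.46875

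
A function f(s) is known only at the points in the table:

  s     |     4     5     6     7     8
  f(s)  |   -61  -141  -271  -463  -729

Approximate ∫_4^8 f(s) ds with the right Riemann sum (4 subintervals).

Δs = 1.
Sum = 1·[(-141) + (-271) + (-463) + (-729)] = -1604.

-1604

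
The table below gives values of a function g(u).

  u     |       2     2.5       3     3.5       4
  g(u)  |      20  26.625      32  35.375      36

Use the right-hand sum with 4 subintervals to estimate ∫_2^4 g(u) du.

Δu = 0.5.
Sum = 0.5·[26.625 + 32 + 35.375 + 36] = 65.

65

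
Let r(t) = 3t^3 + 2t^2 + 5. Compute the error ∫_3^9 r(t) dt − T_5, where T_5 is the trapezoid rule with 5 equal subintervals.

-80.64

Exact integral: ∫_3^9 r(t) dt = 5358.
T_5 = 5438.64.
Error = 5358 − 5438.64 = -80.64.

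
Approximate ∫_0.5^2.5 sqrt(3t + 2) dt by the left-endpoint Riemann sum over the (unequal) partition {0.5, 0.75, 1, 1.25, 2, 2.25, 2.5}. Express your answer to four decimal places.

Subinterval widths: 0.25, 0.25, 0.25, 0.75, 0.25, 0.25.
Left endpoints: 0.5, 0.75, 1, 1.25, 2, 2.25.
f(0.5) ≈ 1.8708, f(0.75) ≈ 2.0616, f(1) ≈ 2.2361, f(1.25) ≈ 2.3979, f(2) ≈ 2.8284, f(2.25) ≈ 2.9580.
Sum = Σ Δt_i · f(t_i).
Sum ≈ 4.7872.

4.7872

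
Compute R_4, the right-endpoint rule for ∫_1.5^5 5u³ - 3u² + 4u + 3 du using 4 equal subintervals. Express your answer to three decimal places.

972.050

Δu = (5 − 1.5)/4 = 0.875.
Right endpoints: 2.375, 3.25, 4.125, 5.
f(2.375) = 32031/512, f(3.25) = 155.953125, f(4.125) = 163533/512, f(5) = 573.
Sum = Δu · [f(2.375) + f(3.25) + f(4.125) + f(5)].
Sum ≈ 972.050.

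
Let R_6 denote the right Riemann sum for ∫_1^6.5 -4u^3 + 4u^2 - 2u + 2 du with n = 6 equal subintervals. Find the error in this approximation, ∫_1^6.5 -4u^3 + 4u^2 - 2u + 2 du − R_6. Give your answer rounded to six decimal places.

462.642940

Exact integral: ∫_1^6.5 f(u) du ≈ -1449.47916667.
R_6 ≈ -1912.12210648.
Error ≈ -1449.47916667 − (-1912.12210648) ≈ 462.642940.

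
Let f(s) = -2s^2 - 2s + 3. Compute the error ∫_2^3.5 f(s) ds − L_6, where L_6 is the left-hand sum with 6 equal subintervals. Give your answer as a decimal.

-2.40625

Exact integral: ∫_2^3.5 f(s) ds = -27.
L_6 = -24.59375.
Error = -27 − (-24.59375) = -2.40625.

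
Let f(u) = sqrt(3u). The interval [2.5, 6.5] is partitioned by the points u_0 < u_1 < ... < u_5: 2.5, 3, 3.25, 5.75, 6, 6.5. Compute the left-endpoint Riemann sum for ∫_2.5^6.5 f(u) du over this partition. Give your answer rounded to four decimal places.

13.0852

Subinterval widths: 0.5, 0.25, 2.5, 0.25, 0.5.
Left endpoints: 2.5, 3, 3.25, 5.75, 6.
f(2.5) ≈ 2.7386, f(3) ≈ 3.0000, f(3.25) ≈ 3.1225, f(5.75) ≈ 4.1533, f(6) ≈ 4.2426.
Sum = Σ Δu_i · f(u_i).
Sum ≈ 13.0852.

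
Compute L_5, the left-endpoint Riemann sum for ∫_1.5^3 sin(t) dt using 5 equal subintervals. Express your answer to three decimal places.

1.181

Δt = (3 − 1.5)/5 = 0.3.
Left endpoints: 1.5, 1.8, 2.1, 2.4, 2.7.
f(1.5) ≈ 0.997, f(1.8) ≈ 0.974, f(2.1) ≈ 0.863, f(2.4) ≈ 0.675, f(2.7) ≈ 0.427.
Sum = Δt · [f(1.5) + f(1.8) + f(2.1) + f(2.4) + f(2.7)].
Sum ≈ 1.181.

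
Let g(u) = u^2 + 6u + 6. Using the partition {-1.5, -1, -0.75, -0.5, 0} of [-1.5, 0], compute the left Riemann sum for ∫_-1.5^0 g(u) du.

Subinterval widths: 0.5, 0.25, 0.25, 0.5.
Left endpoints: -1.5, -1, -0.75, -0.5.
g(-1.5) = -0.75, g(-1) = 1, g(-0.75) = 2.0625, g(-0.5) = 3.25.
Sum = Σ Δu_i · g(u_i).
Sum = 2.015625.

2.015625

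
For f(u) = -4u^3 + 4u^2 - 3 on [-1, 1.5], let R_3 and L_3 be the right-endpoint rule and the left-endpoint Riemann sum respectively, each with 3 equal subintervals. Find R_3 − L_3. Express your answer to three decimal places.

R_3 ≈ -10.64815.
L_3 ≈ -0.23148.
R_3 − L_3 ≈ -10.417.

-10.417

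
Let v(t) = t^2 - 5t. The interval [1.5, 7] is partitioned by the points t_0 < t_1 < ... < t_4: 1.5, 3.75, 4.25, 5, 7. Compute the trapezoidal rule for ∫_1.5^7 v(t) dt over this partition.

-0.34375

Subinterval widths: 2.25, 0.5, 0.75, 2.
v(1.5) = -5.25, v(3.75) = -4.6875, v(4.25) = -3.1875, v(5) = 0, v(7) = 14.
On each subinterval the trapezoid contributes (Δt_i/2)·[v(t_{i-1}) + v(t_i)].
Sum = -0.34375.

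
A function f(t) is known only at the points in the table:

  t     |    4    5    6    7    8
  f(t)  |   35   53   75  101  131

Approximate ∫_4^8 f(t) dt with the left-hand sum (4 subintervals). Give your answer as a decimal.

264

Δt = 1.
Sum = 1·[35 + 53 + 75 + 101] = 264.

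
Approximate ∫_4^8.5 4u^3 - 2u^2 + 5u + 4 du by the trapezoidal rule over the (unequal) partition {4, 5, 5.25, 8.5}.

5225.328125

Subinterval widths: 1, 0.25, 3.25.
f(4) = 248, f(5) = 479, f(5.25) = 553.9375, f(8.5) = 2358.5.
On each subinterval the trapezoid contributes (Δu_i/2)·[f(u_{i-1}) + f(u_i)].
Sum = 5225.328125.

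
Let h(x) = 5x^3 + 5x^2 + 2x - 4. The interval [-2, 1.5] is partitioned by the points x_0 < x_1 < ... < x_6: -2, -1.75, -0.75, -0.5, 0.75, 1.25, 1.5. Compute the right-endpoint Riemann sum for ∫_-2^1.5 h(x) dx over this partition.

Subinterval widths: 0.25, 1, 0.25, 1.25, 0.5, 0.25.
Right endpoints: -1.75, -0.75, -0.5, 0.75, 1.25, 1.5.
h(-1.75) = -18.984375, h(-0.75) = -4.796875, h(-0.5) = -4.375, h(0.75) = 2.421875, h(1.25) = 16.078125, h(1.5) = 27.125.
Sum = Σ Δx_i · h(x_i).
Sum = 7.2109375.

7.2109375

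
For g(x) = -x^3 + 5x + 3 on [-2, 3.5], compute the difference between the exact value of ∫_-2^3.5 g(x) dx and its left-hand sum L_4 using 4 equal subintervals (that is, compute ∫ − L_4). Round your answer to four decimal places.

-12.1709

Exact integral: ∫_-2^3.5 g(x) dx = 3.609375.
L_4 ≈ 15.780273.
Error ≈ 3.609375 − 15.780273 ≈ -12.1709.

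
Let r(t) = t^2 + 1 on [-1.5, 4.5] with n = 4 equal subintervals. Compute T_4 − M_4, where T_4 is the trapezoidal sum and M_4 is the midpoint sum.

3.375

T_4 = 39.75.
M_4 = 36.375.
T_4 − M_4 = 3.375.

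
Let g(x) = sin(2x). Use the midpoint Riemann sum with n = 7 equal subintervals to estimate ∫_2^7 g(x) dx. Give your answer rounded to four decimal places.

Δx = (7 − 2)/7 = 5/7.
Midpoints: 33/14, 43/14, 53/14, 4.5, 73/14, 83/14, 93/14.
g(33/14) ≈ -1.0000, g(43/14) ≈ -0.1399, g(53/14) ≈ 0.9603, g(4.5) ≈ 0.4121, g(73/14) ≈ -0.8435, g(83/14) ≈ -0.6512, g(93/14) ≈ 0.6589.
Sum = Δx · [g(33/14) + g(43/14) + g(53/14) + ...].
Sum ≈ -0.4309.

-0.4309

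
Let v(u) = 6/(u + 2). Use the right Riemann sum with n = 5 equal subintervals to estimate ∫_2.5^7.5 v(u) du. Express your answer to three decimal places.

4.151

Δu = (7.5 − 2.5)/5 = 1.
Right endpoints: 3.5, 4.5, 5.5, 6.5, 7.5.
v(3.5) = 12/11, v(4.5) = 12/13, v(5.5) = 0.8, v(6.5) = 12/17, v(7.5) = 12/19.
Sum = Δu · [v(3.5) + v(4.5) + v(5.5) + v(6.5) + v(7.5)].
Sum ≈ 4.151.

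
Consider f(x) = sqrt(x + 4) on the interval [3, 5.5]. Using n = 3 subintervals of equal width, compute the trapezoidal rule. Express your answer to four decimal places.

7.1723

Δx = (5.5 − 3)/3 = 5/6.
f(3) ≈ 2.6458, f(23/6) ≈ 2.7988, f(14/3) ≈ 2.9439, f(5.5) ≈ 3.0822.
T_3 = (Δx/2)·[f(x_0) + 2f(x_1) + 2f(x_2) + f(x_3)].
Sum ≈ 7.1723.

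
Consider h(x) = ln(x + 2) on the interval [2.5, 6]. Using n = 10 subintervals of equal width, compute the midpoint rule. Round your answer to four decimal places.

Δx = (6 − 2.5)/10 = 0.35.
Midpoints: 2.675, 3.025, 3.375, 3.725, 4.075, 4.425, 4.775, 5.125, 5.475, 5.825.
h(2.675) ≈ 1.5422, h(3.025) ≈ 1.6144, h(3.375) ≈ 1.6818, h(3.725) ≈ 1.7448, h(4.075) ≈ 1.8042, h(4.425) ≈ 1.8602, h(4.775) ≈ 1.9132, h(5.125) ≈ 1.9636, h(5.475) ≈ 2.0116, h(5.825) ≈ 2.0573.
Sum = Δx · [h(2.675) + h(3.025) + h(3.375) + ...].
Sum ≈ 6.3677.

6.3677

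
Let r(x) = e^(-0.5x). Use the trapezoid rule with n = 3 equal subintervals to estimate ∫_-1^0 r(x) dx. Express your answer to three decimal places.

1.300

Δx = (0 − (-1))/3 = 1/3.
r(-1) ≈ 1.649, r(-2/3) ≈ 1.396, r(-1/3) ≈ 1.181, r(0) ≈ 1.000.
T_3 = (Δx/2)·[r(x_0) + 2r(x_1) + 2r(x_2) + r(x_3)].
Sum ≈ 1.300.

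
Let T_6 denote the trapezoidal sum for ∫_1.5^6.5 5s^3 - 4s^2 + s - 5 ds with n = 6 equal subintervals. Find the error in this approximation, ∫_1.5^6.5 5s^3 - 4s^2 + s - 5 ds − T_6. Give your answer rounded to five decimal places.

Exact integral: ∫_1.5^6.5 f(s) ds ≈ 1858.3333333.
T_6 ≈ 1890.7407407.
Error ≈ 1858.3333333 − 1890.7407407 ≈ -32.40741.

-32.40741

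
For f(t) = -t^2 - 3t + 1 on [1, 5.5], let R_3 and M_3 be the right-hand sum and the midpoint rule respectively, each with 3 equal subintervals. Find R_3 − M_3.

R_3 = -128.25.
M_3 = -93.65625.
R_3 − M_3 = -34.59375.

-34.59375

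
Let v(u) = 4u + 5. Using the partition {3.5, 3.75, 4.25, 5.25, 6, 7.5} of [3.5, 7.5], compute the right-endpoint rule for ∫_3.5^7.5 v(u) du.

116.25

Subinterval widths: 0.25, 0.5, 1, 0.75, 1.5.
Right endpoints: 3.75, 4.25, 5.25, 6, 7.5.
v(3.75) = 20, v(4.25) = 22, v(5.25) = 26, v(6) = 29, v(7.5) = 35.
Sum = Σ Δu_i · v(u_i).
Sum = 116.25.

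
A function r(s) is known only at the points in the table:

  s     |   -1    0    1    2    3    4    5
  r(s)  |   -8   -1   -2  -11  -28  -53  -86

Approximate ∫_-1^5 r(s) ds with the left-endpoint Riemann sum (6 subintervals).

Δs = 1.
Sum = 1·[(-8) + (-1) + (-2) + (-11) + (-28) + (-53)] = -103.

-103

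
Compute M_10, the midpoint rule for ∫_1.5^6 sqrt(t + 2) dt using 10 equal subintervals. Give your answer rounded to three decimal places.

10.720

Δt = (6 − 1.5)/10 = 0.45.
Midpoints: 1.725, 2.175, 2.625, 3.075, 3.525, 3.975, 4.425, 4.875, 5.325, 5.775.
f(1.725) ≈ 1.930, f(2.175) ≈ 2.043, f(2.625) ≈ 2.151, f(3.075) ≈ 2.253, f(3.525) ≈ 2.351, f(3.975) ≈ 2.444, f(4.425) ≈ 2.535, f(4.875) ≈ 2.622, f(5.325) ≈ 2.706, f(5.775) ≈ 2.788.
Sum = Δt · [f(1.725) + f(2.175) + f(2.625) + ...].
Sum ≈ 10.720.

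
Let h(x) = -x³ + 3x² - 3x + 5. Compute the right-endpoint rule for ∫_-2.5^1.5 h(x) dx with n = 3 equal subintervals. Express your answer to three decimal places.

30.167

Δx = (1.5 − (-2.5))/3 = 4/3.
Right endpoints: -7/6, 1/6, 1.5.
h(-7/6) = 3061/216, h(1/6) = 989/216, h(1.5) = 3.875.
Sum = Δx · [h(-7/6) + h(1/6) + h(1.5)].
Sum ≈ 30.167.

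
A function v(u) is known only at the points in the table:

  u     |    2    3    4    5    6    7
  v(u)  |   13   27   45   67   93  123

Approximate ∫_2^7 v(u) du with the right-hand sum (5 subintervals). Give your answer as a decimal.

Δu = 1.
Sum = 1·[27 + 45 + 67 + 93 + 123] = 355.

355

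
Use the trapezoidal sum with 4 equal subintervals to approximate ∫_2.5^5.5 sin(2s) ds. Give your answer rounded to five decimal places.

0.11240

Δs = (5.5 − 2.5)/4 = 0.75.
f(2.5) ≈ -0.95892, f(3.25) ≈ 0.21512, f(4) ≈ 0.98936, f(4.75) ≈ -0.07515, f(5.5) ≈ -0.99999.
T_4 = (Δs/2)·[f(s_0) + 2f(s_1) + 2f(s_2) + 2f(s_3) + f(s_4)].
Sum ≈ 0.11240.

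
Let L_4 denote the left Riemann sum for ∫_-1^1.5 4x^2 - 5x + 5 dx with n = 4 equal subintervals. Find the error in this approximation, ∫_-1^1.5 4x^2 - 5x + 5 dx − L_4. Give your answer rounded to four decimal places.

Exact integral: ∫_-1^1.5 f(x) dx ≈ 15.208333.
L_4 = 18.203125.
Error ≈ 15.208333 − 18.203125 ≈ -2.9948.

-2.9948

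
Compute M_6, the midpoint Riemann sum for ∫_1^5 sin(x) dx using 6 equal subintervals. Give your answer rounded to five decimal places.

0.26146

Δx = (5 − 1)/6 = 2/3.
Midpoints: 4/3, 2, 8/3, 10/3, 4, 14/3.
f(4/3) ≈ 0.97194, f(2) ≈ 0.90930, f(8/3) ≈ 0.45727, f(10/3) ≈ -0.19057, f(4) ≈ -0.75680, f(14/3) ≈ -0.99895.
Sum = Δx · [f(4/3) + f(2) + f(8/3) + ...].
Sum ≈ 0.26146.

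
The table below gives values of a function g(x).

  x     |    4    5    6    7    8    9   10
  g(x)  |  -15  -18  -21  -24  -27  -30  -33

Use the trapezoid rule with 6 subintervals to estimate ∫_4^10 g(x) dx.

Δx = 1.
T_6 = (1/2)·[(-15) + 2·(-18) + 2·(-21) + 2·(-24) + 2·(-27) + 2·(-30) + (-33)] = -144.

-144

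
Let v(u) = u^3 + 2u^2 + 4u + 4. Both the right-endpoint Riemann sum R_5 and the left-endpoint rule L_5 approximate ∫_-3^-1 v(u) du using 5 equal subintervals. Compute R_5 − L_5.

7.2

R_5 = -7.28.
L_5 = -14.48.
R_5 − L_5 = 7.2.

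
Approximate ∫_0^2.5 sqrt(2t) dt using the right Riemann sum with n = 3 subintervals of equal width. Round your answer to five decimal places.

4.46067

Δt = (2.5 − 0)/3 = 5/6.
Right endpoints: 5/6, 5/3, 2.5.
f(5/6) ≈ 1.29099, f(5/3) ≈ 1.82574, f(2.5) ≈ 2.23607.
Sum = Δt · [f(5/6) + f(5/3) + f(2.5)].
Sum ≈ 4.46067.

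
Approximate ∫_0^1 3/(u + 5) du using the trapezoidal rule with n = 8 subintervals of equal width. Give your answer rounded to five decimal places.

0.54701

Δu = (1 − 0)/8 = 0.125.
f(0) = 0.6, f(0.125) = 24/41, f(0.25) = 4/7, f(0.375) = 24/43, f(0.5) = 6/11, f(0.625) = 8/15, f(0.75) = 12/23, f(0.875) = 24/47, f(1) = 0.5.
T_8 = (Δu/2)·[f(u_0) + 2f(u_1) + ... + 2f(u_{7}) + f(u_8)].
Sum ≈ 0.54701.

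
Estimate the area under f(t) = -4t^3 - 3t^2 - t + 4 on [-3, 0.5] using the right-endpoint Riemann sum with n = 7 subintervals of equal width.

52.5

Δt = (0.5 − (-3))/7 = 0.5.
Right endpoints: -2.5, -2, -1.5, -1, -0.5, 0, 0.5.
f(-2.5) = 50.25, f(-2) = 26, f(-1.5) = 12.25, f(-1) = 6, f(-0.5) = 4.25, f(0) = 4, f(0.5) = 2.25.
Sum = Δt · [f(-2.5) + f(-2) + f(-1.5) + ...].
Sum = 52.5.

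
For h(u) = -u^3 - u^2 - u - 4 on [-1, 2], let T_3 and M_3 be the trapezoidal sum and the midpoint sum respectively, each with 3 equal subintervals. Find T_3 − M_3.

T_3 = -21.5.
M_3 = -19.625.
T_3 − M_3 = -1.875.

-1.875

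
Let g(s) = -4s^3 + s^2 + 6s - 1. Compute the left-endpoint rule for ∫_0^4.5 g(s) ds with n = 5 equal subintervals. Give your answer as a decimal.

-196.47

Δs = (4.5 − 0)/5 = 0.9.
Left endpoints: 0, 0.9, 1.8, 2.7, 3.6.
g(0) = -1, g(0.9) = 2.294, g(1.8) = -10.288, g(2.7) = -56.242, g(3.6) = -153.064.
Sum = Δs · [g(0) + g(0.9) + g(1.8) + g(2.7) + g(3.6)].
Sum = -196.47.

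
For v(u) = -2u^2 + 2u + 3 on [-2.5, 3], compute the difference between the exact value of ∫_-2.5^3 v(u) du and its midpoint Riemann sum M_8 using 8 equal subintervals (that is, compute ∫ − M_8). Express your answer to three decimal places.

-0.433

Exact integral: ∫_-2.5^3 v(u) du ≈ -9.16667.
M_8 ≈ -8.73340.
Error ≈ -9.16667 − (-8.73340) ≈ -0.433.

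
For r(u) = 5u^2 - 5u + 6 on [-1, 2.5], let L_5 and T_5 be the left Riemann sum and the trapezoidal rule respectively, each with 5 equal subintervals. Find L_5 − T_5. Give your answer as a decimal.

L_5 = 33.95.
T_5 = 37.0125.
L_5 − T_5 = -3.0625.

-3.0625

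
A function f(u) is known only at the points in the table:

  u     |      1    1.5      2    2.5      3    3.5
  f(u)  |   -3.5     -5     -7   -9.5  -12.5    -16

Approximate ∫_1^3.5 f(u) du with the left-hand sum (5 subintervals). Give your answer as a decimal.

Δu = 0.5.
Sum = 0.5·[(-3.5) + (-5) + (-7) + (-9.5) + (-12.5)] = -18.75.

-18.75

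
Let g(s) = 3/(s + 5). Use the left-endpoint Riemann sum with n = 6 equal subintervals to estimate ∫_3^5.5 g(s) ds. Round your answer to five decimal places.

Δs = (5.5 − 3)/6 = 5/12.
Left endpoints: 3, 41/12, 23/6, 4.25, 14/3, 61/12.
g(3) = 0.375, g(41/12) = 36/101, g(23/6) = 18/53, g(4.25) = 12/37, g(14/3) = 9/29, g(61/12) = 36/121.
Sum = Δs · [g(3) + g(41/12) + g(23/6) + ...].
Sum ≈ 0.83469.

0.83469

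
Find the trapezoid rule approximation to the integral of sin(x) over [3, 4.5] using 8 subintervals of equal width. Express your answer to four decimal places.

-0.7769

Δx = (4.5 − 3)/8 = 0.1875.
f(3) ≈ 0.1411, f(3.1875) ≈ -0.0459, f(3.375) ≈ -0.2313, f(3.5625) ≈ -0.4086, f(3.75) ≈ -0.5716, f(3.9375) ≈ -0.7145, f(4.125) ≈ -0.8324, f(4.3125) ≈ -0.9211, f(4.5) ≈ -0.9775.
T_8 = (Δx/2)·[f(x_0) + 2f(x_1) + ... + 2f(x_{7}) + f(x_8)].
Sum ≈ -0.7769.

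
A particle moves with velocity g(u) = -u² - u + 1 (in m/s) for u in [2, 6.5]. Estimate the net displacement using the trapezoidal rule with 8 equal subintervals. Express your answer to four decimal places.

Δu = (6.5 − 2)/8 = 0.5625.
g(2) = -5, g(2.5625) = -8.12890625, g(3.125) = -11.890625, g(3.6875) = -16.28515625, g(4.25) = -21.3125, g(4.8125) = -26.97265625, g(5.375) = -33.265625, g(5.9375) = -40.19140625, g(6.5) = -47.75.
T_8 = (Δu/2)·[g(u_0) + 2g(u_1) + ... + 2g(u_{7}) + g(u_8)].
Sum ≈ -103.7373.

-103.7373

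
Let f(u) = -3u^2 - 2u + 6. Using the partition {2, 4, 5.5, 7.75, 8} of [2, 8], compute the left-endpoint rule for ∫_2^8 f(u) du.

Subinterval widths: 2, 1.5, 2.25, 0.25.
Left endpoints: 2, 4, 5.5, 7.75.
f(2) = -10, f(4) = -50, f(5.5) = -95.75, f(7.75) = -189.6875.
Sum = Σ Δu_i · f(u_i).
Sum = -357.859375.

-357.859375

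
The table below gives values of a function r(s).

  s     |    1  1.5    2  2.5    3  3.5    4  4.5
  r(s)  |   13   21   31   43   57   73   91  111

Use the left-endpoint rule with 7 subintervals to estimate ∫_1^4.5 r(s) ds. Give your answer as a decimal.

Δs = 0.5.
Sum = 0.5·[13 + 21 + 31 + 43 + 57 + 73 + 91] = 164.5.

164.5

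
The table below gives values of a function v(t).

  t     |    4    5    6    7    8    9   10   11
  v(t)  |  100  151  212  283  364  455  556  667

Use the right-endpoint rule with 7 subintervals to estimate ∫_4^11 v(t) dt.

Δt = 1.
Sum = 1·[151 + 212 + 283 + 364 + 455 + 556 + 667] = 2688.

2688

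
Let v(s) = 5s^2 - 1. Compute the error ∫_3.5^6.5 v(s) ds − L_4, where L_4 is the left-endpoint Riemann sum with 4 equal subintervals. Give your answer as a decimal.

Exact integral: ∫_3.5^6.5 v(s) ds = 383.25.
L_4 = 328.40625.
Error = 383.25 − 328.40625 = 54.84375.

54.84375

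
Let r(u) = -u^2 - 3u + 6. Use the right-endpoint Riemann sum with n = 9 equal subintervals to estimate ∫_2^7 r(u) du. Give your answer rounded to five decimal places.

-166.09053

Δu = (7 − 2)/9 = 5/9.
Right endpoints: 23/9, 28/9, 11/3, 38/9, 43/9, 16/3, 53/9, 58/9, 7.
r(23/9) = -664/81, r(28/9) = -1054/81, r(11/3) = -166/9, r(38/9) = -1984/81, r(43/9) = -2524/81, r(16/3) = -346/9, r(53/9) = -3754/81, r(58/9) = -4444/81, r(7) = -64.
Sum = Δu · [r(23/9) + r(28/9) + r(11/3) + ...].
Sum ≈ -166.09053.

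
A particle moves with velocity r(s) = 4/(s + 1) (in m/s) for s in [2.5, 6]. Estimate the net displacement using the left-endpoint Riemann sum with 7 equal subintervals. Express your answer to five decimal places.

Δs = (6 − 2.5)/7 = 0.5.
Left endpoints: 2.5, 3, 3.5, 4, 4.5, 5, 5.5.
r(2.5) = 8/7, r(3) = 1, r(3.5) = 8/9, r(4) = 0.8, r(4.5) = 8/11, r(5) = 2/3, r(5.5) = 8/13.
Sum = Δs · [r(2.5) + r(3) + r(3.5) + ...].
Sum ≈ 2.92054.

2.92054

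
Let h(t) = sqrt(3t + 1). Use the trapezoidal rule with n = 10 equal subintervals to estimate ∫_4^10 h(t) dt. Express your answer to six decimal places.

27.935277

Δt = (10 − 4)/10 = 0.6.
h(4) ≈ 3.605551, h(4.6) ≈ 3.847077, h(5.2) ≈ 4.074310, h(5.8) ≈ 4.289522, h(6.4) ≈ 4.494441, h(7) ≈ 4.690416, h(7.6) ≈ 4.878524, h(8.2) ≈ 5.059644, h(8.8) ≈ 5.234501, h(9.4) ≈ 5.403702, h(10) ≈ 5.567764.
T_10 = (Δt/2)·[h(t_0) + 2h(t_1) + ... + 2h(t_{9}) + h(t_10)].
Sum ≈ 27.935277.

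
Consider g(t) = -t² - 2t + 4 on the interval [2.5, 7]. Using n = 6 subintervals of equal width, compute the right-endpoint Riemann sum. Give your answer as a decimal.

Δt = (7 − 2.5)/6 = 0.75.
Right endpoints: 3.25, 4, 4.75, 5.5, 6.25, 7.
g(3.25) = -13.0625, g(4) = -20, g(4.75) = -28.0625, g(5.5) = -37.25, g(6.25) = -47.5625, g(7) = -59.
Sum = Δt · [g(3.25) + g(4) + g(4.75) + ...].
Sum = -153.703125.

-153.703125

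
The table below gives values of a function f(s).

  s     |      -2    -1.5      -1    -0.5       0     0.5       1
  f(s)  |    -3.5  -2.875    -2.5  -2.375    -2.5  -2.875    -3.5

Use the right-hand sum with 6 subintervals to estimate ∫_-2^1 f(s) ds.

-8.3125

Δs = 0.5.
Sum = 0.5·[(-2.875) + (-2.5) + (-2.375) + (-2.5) + (-2.875) + (-3.5)] = -8.3125.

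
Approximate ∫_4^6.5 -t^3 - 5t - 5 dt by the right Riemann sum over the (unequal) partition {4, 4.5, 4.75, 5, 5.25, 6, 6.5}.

-520.34375

Subinterval widths: 0.5, 0.25, 0.25, 0.25, 0.75, 0.5.
Right endpoints: 4.5, 4.75, 5, 5.25, 6, 6.5.
f(4.5) = -118.625, f(4.75) = -135.921875, f(5) = -155, f(5.25) = -175.953125, f(6) = -251, f(6.5) = -312.125.
Sum = Σ Δt_i · f(t_i).
Sum = -520.34375.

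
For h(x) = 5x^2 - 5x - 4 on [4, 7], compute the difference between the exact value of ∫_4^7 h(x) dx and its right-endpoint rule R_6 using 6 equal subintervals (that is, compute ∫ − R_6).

Exact integral: ∫_4^7 h(x) dx = 370.5.
R_6 = 408.625.
Error = 370.5 − 408.625 = -38.125.

-38.125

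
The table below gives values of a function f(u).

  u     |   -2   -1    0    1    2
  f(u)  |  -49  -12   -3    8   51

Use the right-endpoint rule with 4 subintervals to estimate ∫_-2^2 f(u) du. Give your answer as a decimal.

Δu = 1.
Sum = 1·[(-12) + (-3) + 8 + 51] = 44.

44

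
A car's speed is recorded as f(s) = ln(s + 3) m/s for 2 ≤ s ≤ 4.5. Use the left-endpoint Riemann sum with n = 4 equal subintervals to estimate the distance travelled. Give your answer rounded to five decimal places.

4.43571

Δs = (4.5 − 2)/4 = 0.625.
Left endpoints: 2, 2.625, 3.25, 3.875.
f(2) ≈ 1.60944, f(2.625) ≈ 1.72722, f(3.25) ≈ 1.83258, f(3.875) ≈ 1.92789.
Sum = Δs · [f(2) + f(2.625) + f(3.25) + f(3.875)].
Sum ≈ 4.43571.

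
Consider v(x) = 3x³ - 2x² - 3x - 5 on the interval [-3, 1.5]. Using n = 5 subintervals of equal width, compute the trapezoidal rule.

Δx = (1.5 − (-3))/5 = 0.9.
v(-3) = -95, v(-2.1) = -35.303, v(-1.2) = -9.464, v(-0.3) = -4.361, v(0.6) = -6.872, v(1.5) = -3.875.
T_5 = (Δx/2)·[v(x_0) + 2v(x_1) + ... + 2v(x_{4}) + v(x_5)].
Sum = -94.89375.

-94.89375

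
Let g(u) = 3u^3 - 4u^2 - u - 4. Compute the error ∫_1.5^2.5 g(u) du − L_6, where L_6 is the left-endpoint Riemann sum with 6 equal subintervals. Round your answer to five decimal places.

1.58102

Exact integral: ∫_1.5^2.5 g(u) du ≈ 3.1666667.
L_6 ≈ 1.5856481.
Error ≈ 3.1666667 − 1.5856481 ≈ 1.58102.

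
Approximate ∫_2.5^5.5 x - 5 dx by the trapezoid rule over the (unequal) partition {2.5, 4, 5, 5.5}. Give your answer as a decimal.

-3

Subinterval widths: 1.5, 1, 0.5.
f(2.5) = -2.5, f(4) = -1, f(5) = 0, f(5.5) = 0.5.
On each subinterval the trapezoid contributes (Δx_i/2)·[f(x_{i-1}) + f(x_i)].
Sum = -3.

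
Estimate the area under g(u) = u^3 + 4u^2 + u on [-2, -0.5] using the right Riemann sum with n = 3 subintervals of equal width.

3.25

Δu = (-0.5 − (-2))/3 = 0.5.
Right endpoints: -1.5, -1, -0.5.
g(-1.5) = 4.125, g(-1) = 2, g(-0.5) = 0.375.
Sum = Δu · [g(-1.5) + g(-1) + g(-0.5)].
Sum = 3.25.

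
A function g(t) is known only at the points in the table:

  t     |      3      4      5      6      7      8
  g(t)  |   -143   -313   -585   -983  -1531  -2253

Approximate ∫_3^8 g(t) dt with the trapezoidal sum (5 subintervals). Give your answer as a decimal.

Δt = 1.
T_5 = (1/2)·[(-143) + 2·(-313) + 2·(-585) + 2·(-983) + 2·(-1531) + (-2253)] = -4610.

-4610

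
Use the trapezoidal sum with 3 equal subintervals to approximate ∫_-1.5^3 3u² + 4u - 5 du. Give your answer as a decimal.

26.4375

Δu = (3 − (-1.5))/3 = 1.5.
f(-1.5) = -4.25, f(0) = -5, f(1.5) = 7.75, f(3) = 34.
T_3 = (Δu/2)·[f(u_0) + 2f(u_1) + 2f(u_2) + f(u_3)].
Sum = 26.4375.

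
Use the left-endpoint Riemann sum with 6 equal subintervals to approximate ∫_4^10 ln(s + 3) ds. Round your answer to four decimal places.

Δs = (10 − 4)/6 = 1.
Left endpoints: 4, 5, 6, 7, 8, 9.
f(4) ≈ 1.9459, f(5) ≈ 2.0794, f(6) ≈ 2.1972, f(7) ≈ 2.3026, f(8) ≈ 2.3979, f(9) ≈ 2.4849.
Sum = Δs · [f(4) + f(5) + f(6) + ...].
Sum ≈ 13.4080.

13.4080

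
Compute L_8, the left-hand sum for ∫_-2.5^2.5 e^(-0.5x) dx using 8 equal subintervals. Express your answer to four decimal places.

7.4609

Δx = (2.5 − (-2.5))/8 = 0.625.
Left endpoints: -2.5, -1.875, -1.25, -0.625, 0, 0.625, 1.25, 1.875.
f(-2.5) ≈ 3.4903, f(-1.875) ≈ 2.5536, f(-1.25) ≈ 1.8682, f(-0.625) ≈ 1.3668, f(0) ≈ 1.0000, f(0.625) ≈ 0.7316, f(1.25) ≈ 0.5353, f(1.875) ≈ 0.3916.
Sum = Δx · [f(-2.5) + f(-1.875) + f(-1.25) + ...].
Sum ≈ 7.4609.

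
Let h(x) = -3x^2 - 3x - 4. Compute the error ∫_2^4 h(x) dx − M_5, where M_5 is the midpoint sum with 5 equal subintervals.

-0.08

Exact integral: ∫_2^4 h(x) dx = -82.
M_5 = -81.92.
Error = -82 − (-81.92) = -0.08.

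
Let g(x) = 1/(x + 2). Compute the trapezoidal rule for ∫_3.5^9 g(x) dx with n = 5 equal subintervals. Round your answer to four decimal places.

Δx = (9 − 3.5)/5 = 1.1.
g(3.5) = 2/11, g(4.6) = 5/33, g(5.7) = 10/77, g(6.8) = 5/44, g(7.9) = 10/99, g(9) = 1/11.
T_5 = (Δx/2)·[g(x_0) + 2g(x_1) + ... + 2g(x_{4}) + g(x_5)].
Sum ≈ 0.6956.

0.6956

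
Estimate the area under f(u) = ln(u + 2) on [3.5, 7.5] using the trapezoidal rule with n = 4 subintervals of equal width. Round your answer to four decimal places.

Δu = (7.5 − 3.5)/4 = 1.
f(3.5) ≈ 1.7047, f(4.5) ≈ 1.8718, f(5.5) ≈ 2.0149, f(6.5) ≈ 2.1401, f(7.5) ≈ 2.2513.
T_4 = (Δu/2)·[f(u_0) + 2f(u_1) + 2f(u_2) + 2f(u_3) + f(u_4)].
Sum ≈ 8.0048.

8.0048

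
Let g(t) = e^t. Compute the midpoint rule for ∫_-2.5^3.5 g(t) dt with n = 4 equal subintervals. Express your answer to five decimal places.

30.12832

Δt = (3.5 − (-2.5))/4 = 1.5.
Midpoints: -1.75, -0.25, 1.25, 2.75.
g(-1.75) ≈ 0.17377, g(-0.25) ≈ 0.77880, g(1.25) ≈ 3.49034, g(2.75) ≈ 15.64263.
Sum = Δt · [g(-1.75) + g(-0.25) + g(1.25) + g(2.75)].
Sum ≈ 30.12832.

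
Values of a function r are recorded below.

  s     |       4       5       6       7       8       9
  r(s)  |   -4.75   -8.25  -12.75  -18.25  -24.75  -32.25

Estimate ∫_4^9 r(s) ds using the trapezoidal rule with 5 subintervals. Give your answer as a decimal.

Δs = 1.
T_5 = (1/2)·[(-4.75) + 2·(-8.25) + 2·(-12.75) + 2·(-18.25) + 2·(-24.75) + (-32.25)] = -82.5.

-82.5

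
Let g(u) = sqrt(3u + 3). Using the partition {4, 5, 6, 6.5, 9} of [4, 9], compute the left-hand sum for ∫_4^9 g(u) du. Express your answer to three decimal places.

22.265

Subinterval widths: 1, 1, 0.5, 2.5.
Left endpoints: 4, 5, 6, 6.5.
g(4) ≈ 3.873, g(5) ≈ 4.243, g(6) ≈ 4.583, g(6.5) ≈ 4.743.
Sum = Σ Δu_i · g(u_i).
Sum ≈ 22.265.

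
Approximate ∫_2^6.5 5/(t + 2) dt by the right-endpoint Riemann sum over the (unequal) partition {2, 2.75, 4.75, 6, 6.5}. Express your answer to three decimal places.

3.346

Subinterval widths: 0.75, 2, 1.25, 0.5.
Right endpoints: 2.75, 4.75, 6, 6.5.
f(2.75) = 20/19, f(4.75) = 20/27, f(6) = 0.625, f(6.5) = 10/17.
Sum = Σ Δt_i · f(t_i).
Sum ≈ 3.346.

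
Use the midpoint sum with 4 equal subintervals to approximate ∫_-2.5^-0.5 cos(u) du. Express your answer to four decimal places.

0.1203

Δu = (-0.5 − (-2.5))/4 = 0.5.
Midpoints: -2.25, -1.75, -1.25, -0.75.
f(-2.25) ≈ -0.6282, f(-1.75) ≈ -0.1782, f(-1.25) ≈ 0.3153, f(-0.75) ≈ 0.7317.
Sum = Δu · [f(-2.25) + f(-1.75) + f(-1.25) + f(-0.75)].
Sum ≈ 0.1203.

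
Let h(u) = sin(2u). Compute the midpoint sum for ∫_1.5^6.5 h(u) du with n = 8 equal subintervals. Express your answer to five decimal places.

-1.01342

Δu = (6.5 − 1.5)/8 = 0.625.
Midpoints: 1.8125, 2.4375, 3.0625, 3.6875, 4.3125, 4.9375, 5.5625, 6.1875.
h(1.8125) ≈ -0.46480, h(2.4375) ≈ -0.98681, h(3.0625) ≈ -0.15753, h(3.6875) ≈ 0.88746, h(4.3125) ≈ 0.71720, h(4.9375) ≈ -0.43517, h(5.5625) ≈ -0.99164, h(6.1875) ≈ -0.19020.
Sum = Δu · [h(1.8125) + h(2.4375) + h(3.0625) + ...].
Sum ≈ -1.01342.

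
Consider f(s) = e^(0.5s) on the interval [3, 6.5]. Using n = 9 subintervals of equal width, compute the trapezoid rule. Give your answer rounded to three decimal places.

42.751

Δs = (6.5 − 3)/9 = 7/18.
f(3) ≈ 4.482, f(61/18) ≈ 5.444, f(34/9) ≈ 6.612, f(25/6) ≈ 8.031, f(41/9) ≈ 9.755, f(89/18) ≈ 11.849, f(16/3) ≈ 14.392, f(103/18) ≈ 17.481, f(55/9) ≈ 21.233, f(6.5) ≈ 25.790.
T_9 = (Δs/2)·[f(s_0) + 2f(s_1) + ... + 2f(s_{8}) + f(s_9)].
Sum ≈ 42.751.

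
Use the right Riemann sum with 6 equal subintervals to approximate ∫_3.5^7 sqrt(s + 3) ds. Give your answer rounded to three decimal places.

Δs = (7 − 3.5)/6 = 7/12.
Right endpoints: 49/12, 14/3, 5.25, 35/6, 77/12, 7.
f(49/12) ≈ 2.661, f(14/3) ≈ 2.769, f(5.25) ≈ 2.872, f(35/6) ≈ 2.972, f(77/12) ≈ 3.069, f(7) ≈ 3.162.
Sum = Δs · [f(49/12) + f(14/3) + f(5.25) + ...].
Sum ≈ 10.212.

10.212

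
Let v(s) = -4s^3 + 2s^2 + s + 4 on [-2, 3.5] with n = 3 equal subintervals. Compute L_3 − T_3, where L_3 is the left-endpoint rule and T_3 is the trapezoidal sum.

L_3 ≈ 70.78704.
T_3 ≈ -95.58796.
L_3 − T_3 = 166.375.

166.375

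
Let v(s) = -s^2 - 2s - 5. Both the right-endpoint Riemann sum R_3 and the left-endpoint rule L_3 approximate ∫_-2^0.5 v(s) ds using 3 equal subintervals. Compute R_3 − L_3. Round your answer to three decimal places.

R_3 ≈ -12.26852.
L_3 ≈ -11.22685.
R_3 − L_3 ≈ -1.042.

-1.042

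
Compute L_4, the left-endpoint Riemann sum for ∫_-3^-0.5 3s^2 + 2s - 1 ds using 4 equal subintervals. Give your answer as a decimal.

22.75390625

Δs = (-0.5 − (-3))/4 = 0.625.
Left endpoints: -3, -2.375, -1.75, -1.125.
f(-3) = 20, f(-2.375) = 11.171875, f(-1.75) = 4.6875, f(-1.125) = 0.546875.
Sum = Δs · [f(-3) + f(-2.375) + f(-1.75) + f(-1.125)].
Sum = 22.75390625.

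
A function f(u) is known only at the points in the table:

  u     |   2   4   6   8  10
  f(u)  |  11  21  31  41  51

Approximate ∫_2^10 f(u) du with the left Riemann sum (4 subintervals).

Δu = 2.
Sum = 2·[11 + 21 + 31 + 41] = 208.

208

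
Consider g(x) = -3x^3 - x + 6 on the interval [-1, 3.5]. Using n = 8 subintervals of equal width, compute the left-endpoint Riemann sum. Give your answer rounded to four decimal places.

-54.8064

Δx = (3.5 − (-1))/8 = 0.5625.
Left endpoints: -1, -0.4375, 0.125, 0.6875, 1.25, 1.8125, 2.375, 2.9375.
g(-1) = 10, g(-0.4375) = 27397/4096, g(0.125) = 3005/512, g(0.6875) = 17767/4096, g(1.25) = -1.109375, g(1.8125) = -56015/4096, g(2.375) = -18721/512, g(2.9375) = -298925/4096.
Sum = Δx · [g(-1) + g(-0.4375) + g(0.125) + ...].
Sum ≈ -54.8064.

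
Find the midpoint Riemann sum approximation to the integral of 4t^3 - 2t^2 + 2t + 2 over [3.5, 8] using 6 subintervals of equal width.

Δt = (8 − 3.5)/6 = 0.75.
Midpoints: 3.875, 4.625, 5.375, 6.125, 6.875, 7.625.
f(3.875) = 212.4609375, f(4.625) = 364.1953125, f(5.375) = 576.1171875, f(6.125) = 858.3515625, f(6.875) = 1221.0234375, f(7.625) = 1674.2578125.
Sum = Δt · [f(3.875) + f(4.625) + f(5.375) + ...].
Sum = 3679.8046875.

3679.8046875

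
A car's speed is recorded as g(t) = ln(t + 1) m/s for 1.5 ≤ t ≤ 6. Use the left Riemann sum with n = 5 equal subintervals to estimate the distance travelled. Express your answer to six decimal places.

6.350066

Δt = (6 − 1.5)/5 = 0.9.
Left endpoints: 1.5, 2.4, 3.3, 4.2, 5.1.
g(1.5) ≈ 0.916291, g(2.4) ≈ 1.223775, g(3.3) ≈ 1.458615, g(4.2) ≈ 1.648659, g(5.1) ≈ 1.808289.
Sum = Δt · [g(1.5) + g(2.4) + g(3.3) + g(4.2) + g(5.1)].
Sum ≈ 6.350066.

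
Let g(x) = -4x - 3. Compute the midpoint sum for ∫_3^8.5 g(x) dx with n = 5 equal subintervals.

Δx = (8.5 − 3)/5 = 1.1.
Midpoints: 3.55, 4.65, 5.75, 6.85, 7.95.
g(3.55) = -17.2, g(4.65) = -21.6, g(5.75) = -26, g(6.85) = -30.4, g(7.95) = -34.8.
Sum = Δx · [g(3.55) + g(4.65) + g(5.75) + g(6.85) + g(7.95)].
Sum = -143.

-143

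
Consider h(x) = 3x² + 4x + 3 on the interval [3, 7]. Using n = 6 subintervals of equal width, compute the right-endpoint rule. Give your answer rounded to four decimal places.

Δx = (7 − 3)/6 = 2/3.
Right endpoints: 11/3, 13/3, 5, 17/3, 19/3, 7.
h(11/3) = 58, h(13/3) = 230/3, h(5) = 98, h(17/3) = 122, h(19/3) = 446/3, h(7) = 178.
Sum = Δx · [h(11/3) + h(13/3) + h(5) + ...].
Sum ≈ 454.2222.

454.2222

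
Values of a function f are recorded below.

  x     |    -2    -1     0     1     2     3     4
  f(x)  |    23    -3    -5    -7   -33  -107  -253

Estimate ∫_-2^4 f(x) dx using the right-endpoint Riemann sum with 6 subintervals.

-408

Δx = 1.
Sum = 1·[(-3) + (-5) + (-7) + (-33) + (-107) + (-253)] = -408.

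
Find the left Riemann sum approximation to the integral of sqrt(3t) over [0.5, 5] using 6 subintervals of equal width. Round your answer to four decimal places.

11.4706

Δt = (5 − 0.5)/6 = 0.75.
Left endpoints: 0.5, 1.25, 2, 2.75, 3.5, 4.25.
f(0.5) ≈ 1.2247, f(1.25) ≈ 1.9365, f(2) ≈ 2.4495, f(2.75) ≈ 2.8723, f(3.5) ≈ 3.2404, f(4.25) ≈ 3.5707.
Sum = Δt · [f(0.5) + f(1.25) + f(2) + ...].
Sum ≈ 11.4706.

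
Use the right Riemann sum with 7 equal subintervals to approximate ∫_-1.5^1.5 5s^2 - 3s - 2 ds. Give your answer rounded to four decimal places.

Δs = (1.5 − (-1.5))/7 = 3/7.
Right endpoints: -15/14, -9/14, -3/14, 3/14, 9/14, 15/14, 1.5.
f(-15/14) = 1363/196, f(-9/14) = 391/196, f(-3/14) = -221/196, f(3/14) = -473/196, f(9/14) = -365/196, f(15/14) = 103/196, f(1.5) = 4.75.
Sum = Δs · [f(-15/14) + f(-9/14) + f(-3/14) + ...].
Sum ≈ 3.7806.

3.7806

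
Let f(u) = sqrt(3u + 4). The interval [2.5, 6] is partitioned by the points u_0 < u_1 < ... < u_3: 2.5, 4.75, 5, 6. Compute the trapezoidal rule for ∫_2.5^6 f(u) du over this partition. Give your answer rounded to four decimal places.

14.2246

Subinterval widths: 2.25, 0.25, 1.
f(2.5) ≈ 3.3912, f(4.75) ≈ 4.2720, f(5) ≈ 4.3589, f(6) ≈ 4.6904.
On each subinterval the trapezoid contributes (Δu_i/2)·[f(u_{i-1}) + f(u_i)].
Sum ≈ 14.2246.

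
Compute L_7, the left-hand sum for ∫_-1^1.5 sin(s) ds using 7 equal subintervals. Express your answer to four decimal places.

Δs = (1.5 − (-1))/7 = 5/14.
Left endpoints: -1, -9/14, -2/7, 1/14, 3/7, 11/14, 8/7.
f(-1) ≈ -0.8415, f(-9/14) ≈ -0.5995, f(-2/7) ≈ -0.2818, f(1/14) ≈ 0.0714, f(3/7) ≈ 0.4156, f(11/14) ≈ 0.7073, f(8/7) ≈ 0.9098.
Sum = Δs · [f(-1) + f(-9/14) + f(-2/7) + ...].
Sum ≈ 0.1362.

0.1362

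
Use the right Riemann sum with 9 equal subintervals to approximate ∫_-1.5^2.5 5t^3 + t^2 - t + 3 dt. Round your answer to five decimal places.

Δt = (2.5 − (-1.5))/9 = 4/9.
Right endpoints: -19/18, -11/18, -1/6, 5/18, 13/18, 7/6, 29/18, 37/18, 2.5.
f(-19/18) = -4145/5832, f(-11/18) = 16583/5832, f(-1/6) = 685/216, f(5/18) = 16951/5832, f(13/18) = 27311/5832, f(7/6) = 2405/216, f(29/18) = 145183/5832, f(37/18) = 283415/5832, f(2.5) = 84.875.
Sum = Δt · [f(-19/18) + f(-11/18) + f(-1/6) + ...].
Sum ≈ 81.06379.

81.06379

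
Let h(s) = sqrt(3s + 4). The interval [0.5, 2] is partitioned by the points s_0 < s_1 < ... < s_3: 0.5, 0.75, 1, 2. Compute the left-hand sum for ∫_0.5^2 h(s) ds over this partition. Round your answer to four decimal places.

Subinterval widths: 0.25, 0.25, 1.
Left endpoints: 0.5, 0.75, 1.
h(0.5) ≈ 2.3452, h(0.75) ≈ 2.5000, h(1) ≈ 2.6458.
Sum = Σ Δs_i · h(s_i).
Sum ≈ 3.8571.

3.8571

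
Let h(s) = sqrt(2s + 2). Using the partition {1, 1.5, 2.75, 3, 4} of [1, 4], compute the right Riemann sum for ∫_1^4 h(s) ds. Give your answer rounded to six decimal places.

8.410684

Subinterval widths: 0.5, 1.25, 0.25, 1.
Right endpoints: 1.5, 2.75, 3, 4.
h(1.5) ≈ 2.236068, h(2.75) ≈ 2.738613, h(3) ≈ 2.828427, h(4) ≈ 3.162278.
Sum = Σ Δs_i · h(s_i).
Sum ≈ 8.410684.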